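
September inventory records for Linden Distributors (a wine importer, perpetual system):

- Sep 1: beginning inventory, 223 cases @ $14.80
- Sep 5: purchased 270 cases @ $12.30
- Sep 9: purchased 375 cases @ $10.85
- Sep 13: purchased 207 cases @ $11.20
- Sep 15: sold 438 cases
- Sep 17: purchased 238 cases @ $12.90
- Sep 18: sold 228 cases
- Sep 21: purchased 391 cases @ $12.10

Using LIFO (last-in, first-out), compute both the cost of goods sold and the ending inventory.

Sep 15, 438 sold [LIFO — newest first]: 207 @ $11.20 + 231 @ $10.85 = $4,824.75
Sep 18, 228 sold [LIFO — newest first]: 228 @ $12.90 = $2,941.20
Total COGS = $4,824.75 + $2,941.20 = $7,765.95
Ending inventory: 223 @ $14.80 + 270 @ $12.30 + 144 @ $10.85 + 10 @ $12.90 + 391 @ $12.10 = $13,043.90

COGS = $7,765.95; ending inventory = $13,043.90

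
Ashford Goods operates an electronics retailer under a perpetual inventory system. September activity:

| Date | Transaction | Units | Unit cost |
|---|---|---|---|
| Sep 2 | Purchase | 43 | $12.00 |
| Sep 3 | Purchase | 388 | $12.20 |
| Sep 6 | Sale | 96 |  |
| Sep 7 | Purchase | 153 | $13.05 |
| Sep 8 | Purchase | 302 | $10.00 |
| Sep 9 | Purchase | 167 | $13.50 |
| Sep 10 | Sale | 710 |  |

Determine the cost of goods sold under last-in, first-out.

COGS = $9,515.95

Sep 6, 96 sold [LIFO — newest first]: 96 @ $12.20 = $1,171.20
Sep 10, 710 sold [LIFO — newest first]: 167 @ $13.50 + 302 @ $10.00 + 153 @ $13.05 + 88 @ $12.20 = $8,344.75
Total COGS = $1,171.20 + $8,344.75 = $9,515.95
Ending inventory: 43 @ $12.00 + 204 @ $12.20 = $3,004.80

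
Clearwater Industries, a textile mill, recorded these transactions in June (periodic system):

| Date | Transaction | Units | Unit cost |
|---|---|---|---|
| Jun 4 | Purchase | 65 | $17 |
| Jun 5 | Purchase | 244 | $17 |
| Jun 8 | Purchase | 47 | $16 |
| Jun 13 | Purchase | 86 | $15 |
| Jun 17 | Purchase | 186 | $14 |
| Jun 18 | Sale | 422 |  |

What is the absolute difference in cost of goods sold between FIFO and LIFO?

FIFO COGS: 65 @ $17 + 244 @ $17 + 47 @ $16 + 66 @ $15 = $6,995
LIFO COGS: 186 @ $14 + 86 @ $15 + 47 @ $16 + 103 @ $17 = $6,397
Difference = |$6,995 − $6,397| = $598

$598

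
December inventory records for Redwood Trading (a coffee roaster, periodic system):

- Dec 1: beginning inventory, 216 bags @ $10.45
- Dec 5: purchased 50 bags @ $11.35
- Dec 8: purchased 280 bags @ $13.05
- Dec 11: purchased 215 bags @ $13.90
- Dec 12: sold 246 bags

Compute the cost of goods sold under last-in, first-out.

COGS = $3,393.05

Dec 12, 246 sold [LIFO — newest first]: 215 @ $13.90 + 31 @ $13.05 = $3,393.05
Ending inventory: 216 @ $10.45 + 50 @ $11.35 + 249 @ $13.05 = $6,074.15
Check: goods available $9,467.20 = COGS $3,393.05 + ending $6,074.15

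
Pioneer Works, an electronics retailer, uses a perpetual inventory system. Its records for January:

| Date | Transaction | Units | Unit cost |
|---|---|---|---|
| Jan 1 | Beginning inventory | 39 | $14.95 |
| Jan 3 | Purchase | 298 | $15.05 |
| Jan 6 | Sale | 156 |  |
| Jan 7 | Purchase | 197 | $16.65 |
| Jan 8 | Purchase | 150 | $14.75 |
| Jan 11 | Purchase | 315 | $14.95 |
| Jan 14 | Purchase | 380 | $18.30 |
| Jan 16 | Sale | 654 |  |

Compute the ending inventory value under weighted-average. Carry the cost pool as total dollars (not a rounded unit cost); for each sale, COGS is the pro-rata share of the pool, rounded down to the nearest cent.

After Jan 1: 39 on hand, pool $583.05 (≈ $14.9500 each)
After Jan 3: 337 on hand, pool $5,067.95 (≈ $15.0384 each)
Jan 6, sell 156: 156/337 × $5,067.95 → $2,345.99
After Jan 7: 378 on hand, pool $6,002.01 (≈ $15.8783 each)
After Jan 8: 528 on hand, pool $8,214.51 (≈ $15.5578 each)
After Jan 11: 843 on hand, pool $12,923.76 (≈ $15.3307 each)
After Jan 14: 1223 on hand, pool $19,877.76 (≈ $16.2533 each)
Jan 16, sell 654: 654/1223 × $19,877.76 → $10,629.64
Total COGS = $2,345.99 + $10,629.64 = $12,975.63
Ending inventory (cost pool remaining) = $9,248.12
Check: goods available $22,223.75 = COGS $12,975.63 + ending $9,248.12

Ending inventory = $9,248.12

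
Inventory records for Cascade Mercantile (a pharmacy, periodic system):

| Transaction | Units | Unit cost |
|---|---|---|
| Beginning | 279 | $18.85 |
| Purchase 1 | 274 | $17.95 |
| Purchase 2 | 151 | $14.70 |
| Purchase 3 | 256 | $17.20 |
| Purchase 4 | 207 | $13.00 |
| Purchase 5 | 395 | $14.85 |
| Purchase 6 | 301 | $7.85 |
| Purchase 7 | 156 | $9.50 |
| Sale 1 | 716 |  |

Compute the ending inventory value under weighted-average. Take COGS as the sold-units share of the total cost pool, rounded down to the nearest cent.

Ending inventory = $18,846.04

Sale 1, sell 716: 716/2019 × $29,201.95 → $10,355.91
Ending inventory (cost pool remaining) = $18,846.04
Check: goods available $29,201.95 = COGS $10,355.91 + ending $18,846.04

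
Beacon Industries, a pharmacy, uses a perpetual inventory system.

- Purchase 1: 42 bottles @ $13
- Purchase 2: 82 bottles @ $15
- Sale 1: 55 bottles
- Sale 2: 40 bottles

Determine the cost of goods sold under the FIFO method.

COGS = $1,341

Sale 1 (55) [FIFO — oldest first]: 42 @ $13 + 13 @ $15 = $741
Sale 2 (40) [FIFO — oldest first]: 40 @ $15 = $600
Total COGS = $741 + $600 = $1,341
Ending inventory: 29 @ $15 = $435
Check: goods available $1,776 = COGS $1,341 + ending $435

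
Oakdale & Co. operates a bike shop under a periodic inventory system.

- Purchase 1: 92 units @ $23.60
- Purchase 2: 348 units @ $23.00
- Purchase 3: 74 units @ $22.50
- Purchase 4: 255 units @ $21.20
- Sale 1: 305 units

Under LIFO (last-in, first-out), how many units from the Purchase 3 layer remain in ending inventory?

24

Sale 1 (305) [LIFO — newest first]: 255 @ $21.20 + 50 @ $22.50 = $6,531.00
Ending inventory: 92 @ $23.60 + 348 @ $23.00 + 24 @ $22.50 = $10,715.20
Check: goods available $17,246.20 = COGS $6,531.00 + ending $10,715.20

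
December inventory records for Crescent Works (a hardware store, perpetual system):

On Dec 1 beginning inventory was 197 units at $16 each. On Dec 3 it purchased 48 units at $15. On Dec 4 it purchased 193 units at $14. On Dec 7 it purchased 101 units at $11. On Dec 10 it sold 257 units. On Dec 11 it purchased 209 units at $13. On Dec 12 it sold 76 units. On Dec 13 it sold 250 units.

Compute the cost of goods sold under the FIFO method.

Dec 10, 257 sold [FIFO — oldest first]: 197 @ $16 + 48 @ $15 + 12 @ $14 = $4,040
Dec 12, 76 sold [FIFO — oldest first]: 76 @ $14 = $1,064
Dec 13, 250 sold [FIFO — oldest first]: 105 @ $14 + 101 @ $11 + 44 @ $13 = $3,153
Total COGS = $4,040 + $1,064 + $3,153 = $8,257
Ending inventory: 165 @ $13 = $2,145
Check: goods available $10,402 = COGS $8,257 + ending $2,145

COGS = $8,257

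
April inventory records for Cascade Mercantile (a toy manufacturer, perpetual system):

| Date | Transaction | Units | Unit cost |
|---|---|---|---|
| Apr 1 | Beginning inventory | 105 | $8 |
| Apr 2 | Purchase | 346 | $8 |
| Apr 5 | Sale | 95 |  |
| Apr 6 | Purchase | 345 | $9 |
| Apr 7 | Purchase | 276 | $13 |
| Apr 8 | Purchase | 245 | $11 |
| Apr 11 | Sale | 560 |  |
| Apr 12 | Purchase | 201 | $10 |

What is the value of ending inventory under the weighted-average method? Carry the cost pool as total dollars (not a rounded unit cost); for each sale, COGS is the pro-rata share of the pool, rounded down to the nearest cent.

After Apr 1: 105 on hand, pool $840.00 (≈ $8.0000 each)
After Apr 2: 451 on hand, pool $3,608.00 (≈ $8.0000 each)
Apr 5, sell 95: 95/451 × $3,608.00 → $760.00
After Apr 6: 701 on hand, pool $5,953.00 (≈ $8.4922 each)
After Apr 7: 977 on hand, pool $9,541.00 (≈ $9.7656 each)
After Apr 8: 1222 on hand, pool $12,236.00 (≈ $10.0131 each)
Apr 11, sell 560: 560/1222 × $12,236.00 → $5,607.33
After Apr 12: 863 on hand, pool $8,638.67 (≈ $10.0100 each)
Total COGS = $760.00 + $5,607.33 = $6,367.33
Ending inventory (cost pool remaining) = $8,638.67

Ending inventory = $8,638.67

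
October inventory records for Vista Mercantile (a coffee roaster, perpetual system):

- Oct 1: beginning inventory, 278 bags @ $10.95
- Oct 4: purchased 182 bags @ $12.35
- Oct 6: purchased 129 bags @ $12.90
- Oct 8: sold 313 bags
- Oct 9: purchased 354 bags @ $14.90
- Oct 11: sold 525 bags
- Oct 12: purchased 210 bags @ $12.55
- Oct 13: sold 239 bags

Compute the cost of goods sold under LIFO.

COGS = $14,033.80

Oct 8, 313 sold [LIFO — newest first]: 129 @ $12.90 + 182 @ $12.35 + 2 @ $10.95 = $3,933.70
Oct 11, 525 sold [LIFO — newest first]: 354 @ $14.90 + 171 @ $10.95 = $7,147.05
Oct 13, 239 sold [LIFO — newest first]: 210 @ $12.55 + 29 @ $10.95 = $2,953.05
Total COGS = $3,933.70 + $7,147.05 + $2,953.05 = $14,033.80
Ending inventory: 76 @ $10.95 = $832.20
Check: goods available $14,866.00 = COGS $14,033.80 + ending $832.20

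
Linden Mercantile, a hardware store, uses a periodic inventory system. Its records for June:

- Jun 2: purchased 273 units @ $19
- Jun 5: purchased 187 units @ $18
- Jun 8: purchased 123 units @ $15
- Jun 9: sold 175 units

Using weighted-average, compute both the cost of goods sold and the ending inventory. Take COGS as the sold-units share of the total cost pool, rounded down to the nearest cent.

Jun 9, sell 175: 175/583 × $10,398.00 → $3,121.18
Ending inventory (cost pool remaining) = $7,276.82
Check: goods available $10,398.00 = COGS $3,121.18 + ending $7,276.82

COGS = $3,121.18; ending inventory = $7,276.82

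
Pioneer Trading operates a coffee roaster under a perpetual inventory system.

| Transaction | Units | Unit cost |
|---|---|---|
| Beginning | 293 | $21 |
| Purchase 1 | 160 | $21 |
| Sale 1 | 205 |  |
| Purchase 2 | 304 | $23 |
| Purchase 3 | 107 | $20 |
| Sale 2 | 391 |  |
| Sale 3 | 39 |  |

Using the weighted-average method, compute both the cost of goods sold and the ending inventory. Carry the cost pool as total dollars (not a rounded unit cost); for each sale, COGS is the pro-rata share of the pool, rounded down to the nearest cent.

After Beginning: 293 on hand, pool $6,153.00 (≈ $21.0000 each)
After Purchase 1: 453 on hand, pool $9,513.00 (≈ $21.0000 each)
Sale 1, sell 205: 205/453 × $9,513.00 → $4,305.00
After Purchase 2: 552 on hand, pool $12,200.00 (≈ $22.1014 each)
After Purchase 3: 659 on hand, pool $14,340.00 (≈ $21.7602 each)
Sale 2, sell 391: 391/659 × $14,340.00 → $8,508.25
Sale 3, sell 39: 39/268 × $5,831.75 → $848.65
Total COGS = $4,305.00 + $8,508.25 + $848.65 = $13,661.90
Ending inventory (cost pool remaining) = $4,983.10

COGS = $13,661.90; ending inventory = $4,983.10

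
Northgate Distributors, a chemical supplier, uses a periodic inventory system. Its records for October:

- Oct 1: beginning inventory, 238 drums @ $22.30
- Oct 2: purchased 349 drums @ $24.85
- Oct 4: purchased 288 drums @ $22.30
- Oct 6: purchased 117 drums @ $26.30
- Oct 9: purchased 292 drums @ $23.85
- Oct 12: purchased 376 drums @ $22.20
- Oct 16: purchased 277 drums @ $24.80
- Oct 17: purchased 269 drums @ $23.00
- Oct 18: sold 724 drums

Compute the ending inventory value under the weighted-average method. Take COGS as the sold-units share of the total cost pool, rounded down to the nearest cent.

Ending inventory = $34,831.41

Oct 18, sell 724: 724/2206 × $51,847.55 → $17,016.14
Ending inventory (cost pool remaining) = $34,831.41
Check: goods available $51,847.55 = COGS $17,016.14 + ending $34,831.41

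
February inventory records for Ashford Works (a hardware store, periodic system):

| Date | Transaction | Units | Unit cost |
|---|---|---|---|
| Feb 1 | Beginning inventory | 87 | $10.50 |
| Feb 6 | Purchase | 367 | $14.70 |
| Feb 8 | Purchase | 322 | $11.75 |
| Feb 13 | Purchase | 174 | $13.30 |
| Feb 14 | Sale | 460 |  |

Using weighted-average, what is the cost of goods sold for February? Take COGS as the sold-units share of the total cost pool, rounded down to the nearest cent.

COGS = $6,007.16

Feb 14, sell 460: 460/950 × $12,406.10 → $6,007.16
Ending inventory (cost pool remaining) = $6,398.94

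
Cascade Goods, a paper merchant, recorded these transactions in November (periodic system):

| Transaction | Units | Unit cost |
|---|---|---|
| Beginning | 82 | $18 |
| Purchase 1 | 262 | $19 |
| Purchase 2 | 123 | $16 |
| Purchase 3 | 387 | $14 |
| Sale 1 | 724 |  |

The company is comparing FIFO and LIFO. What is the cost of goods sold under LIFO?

FIFO COGS: 82 @ $18 + 262 @ $19 + 123 @ $16 + 257 @ $14 = $12,020
LIFO COGS: 387 @ $14 + 123 @ $16 + 214 @ $19 = $11,452

COGS = $11,452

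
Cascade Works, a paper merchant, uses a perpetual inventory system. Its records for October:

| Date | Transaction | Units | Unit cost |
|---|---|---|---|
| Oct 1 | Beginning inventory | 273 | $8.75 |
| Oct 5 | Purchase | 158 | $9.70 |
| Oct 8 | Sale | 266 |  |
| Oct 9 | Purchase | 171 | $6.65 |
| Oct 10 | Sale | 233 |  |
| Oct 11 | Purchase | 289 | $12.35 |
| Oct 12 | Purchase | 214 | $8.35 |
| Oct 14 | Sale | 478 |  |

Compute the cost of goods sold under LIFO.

Oct 8, 266 sold [LIFO — newest first]: 158 @ $9.70 + 108 @ $8.75 = $2,477.60
Oct 10, 233 sold [LIFO — newest first]: 171 @ $6.65 + 62 @ $8.75 = $1,679.65
Oct 14, 478 sold [LIFO — newest first]: 214 @ $8.35 + 264 @ $12.35 = $5,047.30
Total COGS = $2,477.60 + $1,679.65 + $5,047.30 = $9,204.55
Ending inventory: 103 @ $8.75 + 25 @ $12.35 = $1,210.00

COGS = $9,204.55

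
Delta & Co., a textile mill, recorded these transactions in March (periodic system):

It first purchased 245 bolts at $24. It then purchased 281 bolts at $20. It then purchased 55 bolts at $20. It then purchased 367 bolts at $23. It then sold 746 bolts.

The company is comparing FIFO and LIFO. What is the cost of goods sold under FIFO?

FIFO COGS: 245 @ $24 + 281 @ $20 + 55 @ $20 + 165 @ $23 = $16,395
LIFO COGS: 367 @ $23 + 55 @ $20 + 281 @ $20 + 43 @ $24 = $16,193

COGS = $16,395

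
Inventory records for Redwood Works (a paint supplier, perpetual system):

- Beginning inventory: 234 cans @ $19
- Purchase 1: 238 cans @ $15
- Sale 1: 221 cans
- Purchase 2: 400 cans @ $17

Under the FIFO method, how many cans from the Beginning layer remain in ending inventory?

13

Sale 1 (221) [FIFO — oldest first]: 221 @ $19 = $4,199
Ending inventory: 13 @ $19 + 238 @ $15 + 400 @ $17 = $10,617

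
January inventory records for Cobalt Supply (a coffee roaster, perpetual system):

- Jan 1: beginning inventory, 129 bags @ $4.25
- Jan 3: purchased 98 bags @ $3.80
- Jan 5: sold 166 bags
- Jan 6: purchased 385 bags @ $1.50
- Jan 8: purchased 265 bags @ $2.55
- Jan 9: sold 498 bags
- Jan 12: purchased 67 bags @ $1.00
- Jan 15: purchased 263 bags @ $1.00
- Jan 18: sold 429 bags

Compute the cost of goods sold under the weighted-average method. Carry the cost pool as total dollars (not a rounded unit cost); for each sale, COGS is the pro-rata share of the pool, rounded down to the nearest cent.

COGS = $2,340.23

After Jan 1: 129 on hand, pool $548.25 (≈ $4.2500 each)
After Jan 3: 227 on hand, pool $920.65 (≈ $4.0557 each)
Jan 5, sell 166: 166/227 × $920.65 → $673.25
After Jan 6: 446 on hand, pool $824.90 (≈ $1.8496 each)
After Jan 8: 711 on hand, pool $1,500.65 (≈ $2.1106 each)
Jan 9, sell 498: 498/711 × $1,500.65 → $1,051.08
After Jan 12: 280 on hand, pool $516.57 (≈ $1.8449 each)
After Jan 15: 543 on hand, pool $779.57 (≈ $1.4357 each)
Jan 18, sell 429: 429/543 × $779.57 → $615.90
Total COGS = $673.25 + $1,051.08 + $615.90 = $2,340.23
Ending inventory (cost pool remaining) = $163.67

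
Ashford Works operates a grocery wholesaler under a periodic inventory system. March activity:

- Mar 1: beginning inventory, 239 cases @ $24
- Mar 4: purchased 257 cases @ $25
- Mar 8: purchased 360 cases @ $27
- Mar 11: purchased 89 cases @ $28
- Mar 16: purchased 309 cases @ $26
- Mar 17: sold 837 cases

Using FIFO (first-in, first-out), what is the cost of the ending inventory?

Mar 17, 837 sold [FIFO — oldest first]: 239 @ $24 + 257 @ $25 + 341 @ $27 = $21,368
Ending inventory: 19 @ $27 + 89 @ $28 + 309 @ $26 = $11,039
Check: goods available $32,407 = COGS $21,368 + ending $11,039

Ending inventory = $11,039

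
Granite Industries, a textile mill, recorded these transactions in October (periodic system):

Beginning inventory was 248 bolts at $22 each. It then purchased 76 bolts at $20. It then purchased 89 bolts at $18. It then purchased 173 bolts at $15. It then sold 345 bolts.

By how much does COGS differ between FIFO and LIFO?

FIFO COGS: 248 @ $22 + 76 @ $20 + 21 @ $18 = $7,354
LIFO COGS: 173 @ $15 + 89 @ $18 + 76 @ $20 + 7 @ $22 = $5,871
Difference = |$7,354 − $5,871| = $1,483

$1,483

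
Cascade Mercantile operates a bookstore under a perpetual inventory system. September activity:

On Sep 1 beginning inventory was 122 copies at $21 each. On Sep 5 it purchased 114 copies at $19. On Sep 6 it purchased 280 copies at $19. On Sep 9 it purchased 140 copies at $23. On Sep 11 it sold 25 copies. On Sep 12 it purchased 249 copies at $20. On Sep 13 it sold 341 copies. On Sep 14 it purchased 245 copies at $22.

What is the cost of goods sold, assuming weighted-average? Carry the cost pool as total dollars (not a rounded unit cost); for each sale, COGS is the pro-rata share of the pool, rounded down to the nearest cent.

After Sep 1: 122 on hand, pool $2,562.00 (≈ $21.0000 each)
After Sep 5: 236 on hand, pool $4,728.00 (≈ $20.0339 each)
After Sep 6: 516 on hand, pool $10,048.00 (≈ $19.4729 each)
After Sep 9: 656 on hand, pool $13,268.00 (≈ $20.2256 each)
Sep 11, sell 25: 25/656 × $13,268.00 → $505.64
After Sep 12: 880 on hand, pool $17,742.36 (≈ $20.1618 each)
Sep 13, sell 341: 341/880 × $17,742.36 → $6,875.16
After Sep 14: 784 on hand, pool $16,257.20 (≈ $20.7362 each)
Total COGS = $505.64 + $6,875.16 = $7,380.80
Ending inventory (cost pool remaining) = $16,257.20

COGS = $7,380.80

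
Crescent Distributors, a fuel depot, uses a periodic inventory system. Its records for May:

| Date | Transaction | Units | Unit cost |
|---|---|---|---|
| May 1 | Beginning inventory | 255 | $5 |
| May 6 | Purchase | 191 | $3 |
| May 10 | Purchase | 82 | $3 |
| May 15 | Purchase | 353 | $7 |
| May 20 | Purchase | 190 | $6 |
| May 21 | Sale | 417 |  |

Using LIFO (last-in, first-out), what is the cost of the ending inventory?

Ending inventory = $2,976

May 21, 417 sold [LIFO — newest first]: 190 @ $6 + 227 @ $7 = $2,729
Ending inventory: 255 @ $5 + 191 @ $3 + 82 @ $3 + 126 @ $7 = $2,976
Check: goods available $5,705 = COGS $2,729 + ending $2,976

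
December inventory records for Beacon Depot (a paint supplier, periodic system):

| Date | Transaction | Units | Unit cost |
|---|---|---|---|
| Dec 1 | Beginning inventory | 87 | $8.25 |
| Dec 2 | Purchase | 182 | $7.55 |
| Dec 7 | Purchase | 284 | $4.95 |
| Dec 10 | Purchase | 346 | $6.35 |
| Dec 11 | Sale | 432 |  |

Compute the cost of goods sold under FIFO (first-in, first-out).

COGS = $2,898.70

Dec 11, 432 sold [FIFO — oldest first]: 87 @ $8.25 + 182 @ $7.55 + 163 @ $4.95 = $2,898.70
Ending inventory: 121 @ $4.95 + 346 @ $6.35 = $2,796.05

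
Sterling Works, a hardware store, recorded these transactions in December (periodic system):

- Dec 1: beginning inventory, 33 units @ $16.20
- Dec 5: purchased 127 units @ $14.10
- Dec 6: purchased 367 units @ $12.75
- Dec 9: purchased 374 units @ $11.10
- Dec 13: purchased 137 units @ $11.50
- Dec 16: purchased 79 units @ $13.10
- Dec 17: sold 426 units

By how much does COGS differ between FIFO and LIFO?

$775.40

FIFO COGS: 33 @ $16.20 + 127 @ $14.10 + 266 @ $12.75 = $5,716.80
LIFO COGS: 79 @ $13.10 + 137 @ $11.50 + 210 @ $11.10 = $4,941.40
Difference = |$5,716.80 − $4,941.40| = $775.40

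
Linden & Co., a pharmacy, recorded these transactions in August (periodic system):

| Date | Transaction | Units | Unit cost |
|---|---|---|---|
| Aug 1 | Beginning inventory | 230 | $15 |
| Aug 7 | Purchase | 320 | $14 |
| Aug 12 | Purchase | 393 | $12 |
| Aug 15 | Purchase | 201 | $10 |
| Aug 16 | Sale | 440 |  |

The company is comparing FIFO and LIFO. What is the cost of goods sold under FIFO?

COGS = $6,390

FIFO COGS: 230 @ $15 + 210 @ $14 = $6,390
LIFO COGS: 201 @ $10 + 239 @ $12 = $4,878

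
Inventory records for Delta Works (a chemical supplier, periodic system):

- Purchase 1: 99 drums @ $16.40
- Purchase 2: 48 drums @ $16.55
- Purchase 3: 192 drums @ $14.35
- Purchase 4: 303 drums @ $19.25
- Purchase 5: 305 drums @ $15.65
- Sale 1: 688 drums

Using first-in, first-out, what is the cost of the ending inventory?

Ending inventory = $4,053.35

Sale 1 (688) [FIFO — oldest first]: 99 @ $16.40 + 48 @ $16.55 + 192 @ $14.35 + 303 @ $19.25 + 46 @ $15.65 = $11,725.85
Ending inventory: 259 @ $15.65 = $4,053.35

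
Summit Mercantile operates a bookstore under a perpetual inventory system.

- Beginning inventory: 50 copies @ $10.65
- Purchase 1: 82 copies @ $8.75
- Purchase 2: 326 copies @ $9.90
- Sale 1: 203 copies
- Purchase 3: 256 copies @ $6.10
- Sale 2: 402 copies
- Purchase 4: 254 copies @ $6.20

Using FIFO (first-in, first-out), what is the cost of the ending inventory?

Ending inventory = $2,239.70

Sale 1 (203) [FIFO — oldest first]: 50 @ $10.65 + 82 @ $8.75 + 71 @ $9.90 = $1,952.90
Sale 2 (402) [FIFO — oldest first]: 255 @ $9.90 + 147 @ $6.10 = $3,421.20
Total COGS = $1,952.90 + $3,421.20 = $5,374.10
Ending inventory: 109 @ $6.10 + 254 @ $6.20 = $2,239.70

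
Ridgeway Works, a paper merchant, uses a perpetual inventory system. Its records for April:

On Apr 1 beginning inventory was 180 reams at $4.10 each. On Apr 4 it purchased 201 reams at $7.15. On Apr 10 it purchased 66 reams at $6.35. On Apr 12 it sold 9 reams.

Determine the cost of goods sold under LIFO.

Apr 12, 9 sold [LIFO — newest first]: 9 @ $6.35 = $57.15
Ending inventory: 180 @ $4.10 + 201 @ $7.15 + 57 @ $6.35 = $2,537.10

COGS = $57.15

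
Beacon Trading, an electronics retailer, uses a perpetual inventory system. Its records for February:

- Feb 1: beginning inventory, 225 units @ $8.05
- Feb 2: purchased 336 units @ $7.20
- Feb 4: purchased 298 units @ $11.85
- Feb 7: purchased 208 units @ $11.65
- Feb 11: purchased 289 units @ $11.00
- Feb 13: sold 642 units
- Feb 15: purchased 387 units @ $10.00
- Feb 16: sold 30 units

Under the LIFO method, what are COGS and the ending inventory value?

Feb 13, 642 sold [LIFO — newest first]: 289 @ $11.00 + 208 @ $11.65 + 145 @ $11.85 = $7,320.45
Feb 16, 30 sold [LIFO — newest first]: 30 @ $10.00 = $300.00
Total COGS = $7,320.45 + $300.00 = $7,620.45
Ending inventory: 225 @ $8.05 + 336 @ $7.20 + 153 @ $11.85 + 357 @ $10.00 = $9,613.50
Check: goods available $17,233.95 = COGS $7,620.45 + ending $9,613.50

COGS = $7,620.45; ending inventory = $9,613.50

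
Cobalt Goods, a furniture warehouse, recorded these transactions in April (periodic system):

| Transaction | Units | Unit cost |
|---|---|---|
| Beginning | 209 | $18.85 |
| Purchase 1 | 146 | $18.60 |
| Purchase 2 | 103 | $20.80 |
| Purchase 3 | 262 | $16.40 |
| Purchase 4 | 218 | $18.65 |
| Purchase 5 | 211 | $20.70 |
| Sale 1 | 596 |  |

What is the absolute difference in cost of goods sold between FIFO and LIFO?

$111.35

FIFO COGS: 209 @ $18.85 + 146 @ $18.60 + 103 @ $20.80 + 138 @ $16.40 = $11,060.85
LIFO COGS: 211 @ $20.70 + 218 @ $18.65 + 167 @ $16.40 = $11,172.20
Difference = |$11,060.85 − $11,172.20| = $111.35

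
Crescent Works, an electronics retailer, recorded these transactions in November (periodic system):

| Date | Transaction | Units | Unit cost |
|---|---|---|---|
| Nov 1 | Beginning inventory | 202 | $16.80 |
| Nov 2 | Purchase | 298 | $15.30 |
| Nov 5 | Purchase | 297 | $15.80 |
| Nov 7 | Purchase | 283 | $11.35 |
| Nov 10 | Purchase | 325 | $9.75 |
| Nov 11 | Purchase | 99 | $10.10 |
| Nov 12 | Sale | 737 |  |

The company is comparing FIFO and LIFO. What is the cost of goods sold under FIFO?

FIFO COGS: 202 @ $16.80 + 298 @ $15.30 + 237 @ $15.80 = $11,697.60
LIFO COGS: 99 @ $10.10 + 325 @ $9.75 + 283 @ $11.35 + 30 @ $15.80 = $7,854.70

COGS = $11,697.60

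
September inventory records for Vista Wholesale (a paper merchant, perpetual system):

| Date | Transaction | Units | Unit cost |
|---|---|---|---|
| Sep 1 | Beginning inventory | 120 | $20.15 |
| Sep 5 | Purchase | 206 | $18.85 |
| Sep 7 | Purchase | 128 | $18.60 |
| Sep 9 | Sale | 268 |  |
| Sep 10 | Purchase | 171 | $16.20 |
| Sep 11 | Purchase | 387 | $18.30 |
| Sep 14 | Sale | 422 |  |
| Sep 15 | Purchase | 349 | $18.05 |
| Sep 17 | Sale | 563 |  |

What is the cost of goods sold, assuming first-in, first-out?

Sep 9, 268 sold [FIFO — oldest first]: 120 @ $20.15 + 148 @ $18.85 = $5,207.80
Sep 14, 422 sold [FIFO — oldest first]: 58 @ $18.85 + 128 @ $18.60 + 171 @ $16.20 + 65 @ $18.30 = $7,433.80
Sep 17, 563 sold [FIFO — oldest first]: 322 @ $18.30 + 241 @ $18.05 = $10,242.65
Total COGS = $5,207.80 + $7,433.80 + $10,242.65 = $22,884.25
Ending inventory: 108 @ $18.05 = $1,949.40

COGS = $22,884.25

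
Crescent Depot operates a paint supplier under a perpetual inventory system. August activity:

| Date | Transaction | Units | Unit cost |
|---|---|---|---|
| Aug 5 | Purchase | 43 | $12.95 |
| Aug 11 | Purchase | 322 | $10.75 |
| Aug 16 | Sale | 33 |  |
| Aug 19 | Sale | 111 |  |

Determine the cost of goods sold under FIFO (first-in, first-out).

Aug 16, 33 sold [FIFO — oldest first]: 33 @ $12.95 = $427.35
Aug 19, 111 sold [FIFO — oldest first]: 10 @ $12.95 + 101 @ $10.75 = $1,215.25
Total COGS = $427.35 + $1,215.25 = $1,642.60
Ending inventory: 221 @ $10.75 = $2,375.75

COGS = $1,642.60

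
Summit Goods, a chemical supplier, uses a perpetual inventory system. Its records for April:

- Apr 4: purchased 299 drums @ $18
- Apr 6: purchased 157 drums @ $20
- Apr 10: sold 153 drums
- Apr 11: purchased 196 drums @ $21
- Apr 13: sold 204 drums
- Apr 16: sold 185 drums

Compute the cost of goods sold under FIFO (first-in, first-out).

COGS = $10,328

Apr 10, 153 sold [FIFO — oldest first]: 153 @ $18 = $2,754
Apr 13, 204 sold [FIFO — oldest first]: 146 @ $18 + 58 @ $20 = $3,788
Apr 16, 185 sold [FIFO — oldest first]: 99 @ $20 + 86 @ $21 = $3,786
Total COGS = $2,754 + $3,788 + $3,786 = $10,328
Ending inventory: 110 @ $21 = $2,310
Check: goods available $12,638 = COGS $10,328 + ending $2,310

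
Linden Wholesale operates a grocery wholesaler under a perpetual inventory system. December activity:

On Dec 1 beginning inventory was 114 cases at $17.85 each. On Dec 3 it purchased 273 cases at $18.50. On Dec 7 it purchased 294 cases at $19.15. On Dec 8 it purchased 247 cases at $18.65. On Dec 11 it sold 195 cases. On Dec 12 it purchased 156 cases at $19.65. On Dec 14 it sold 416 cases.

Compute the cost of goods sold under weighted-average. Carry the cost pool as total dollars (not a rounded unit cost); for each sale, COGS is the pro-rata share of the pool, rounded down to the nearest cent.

COGS = $11,476.75

After Dec 1: 114 on hand, pool $2,034.90 (≈ $17.8500 each)
After Dec 3: 387 on hand, pool $7,085.40 (≈ $18.3085 each)
After Dec 7: 681 on hand, pool $12,715.50 (≈ $18.6718 each)
After Dec 8: 928 on hand, pool $17,322.05 (≈ $18.6660 each)
Dec 11, sell 195: 195/928 × $17,322.05 → $3,639.87
After Dec 12: 889 on hand, pool $16,747.58 (≈ $18.8387 each)
Dec 14, sell 416: 416/889 × $16,747.58 → $7,836.88
Total COGS = $3,639.87 + $7,836.88 = $11,476.75
Ending inventory (cost pool remaining) = $8,910.70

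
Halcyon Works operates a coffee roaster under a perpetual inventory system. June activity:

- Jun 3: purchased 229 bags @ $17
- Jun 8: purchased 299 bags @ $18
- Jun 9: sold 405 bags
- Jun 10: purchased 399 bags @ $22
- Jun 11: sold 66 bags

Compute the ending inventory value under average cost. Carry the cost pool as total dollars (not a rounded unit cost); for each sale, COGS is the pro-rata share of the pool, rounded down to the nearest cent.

Ending inventory = $9,555.62

After Jun 3: 229 on hand, pool $3,893.00 (≈ $17.0000 each)
After Jun 8: 528 on hand, pool $9,275.00 (≈ $17.5663 each)
Jun 9, sell 405: 405/528 × $9,275.00 → $7,114.34
After Jun 10: 522 on hand, pool $10,938.66 (≈ $20.9553 each)
Jun 11, sell 66: 66/522 × $10,938.66 → $1,383.04
Total COGS = $7,114.34 + $1,383.04 = $8,497.38
Ending inventory (cost pool remaining) = $9,555.62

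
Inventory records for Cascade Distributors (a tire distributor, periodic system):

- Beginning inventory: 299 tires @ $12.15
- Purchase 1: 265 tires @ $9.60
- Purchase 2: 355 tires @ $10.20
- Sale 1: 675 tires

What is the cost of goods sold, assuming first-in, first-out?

COGS = $7,309.05

Sale 1 (675) [FIFO — oldest first]: 299 @ $12.15 + 265 @ $9.60 + 111 @ $10.20 = $7,309.05
Ending inventory: 244 @ $10.20 = $2,488.80
Check: goods available $9,797.85 = COGS $7,309.05 + ending $2,488.80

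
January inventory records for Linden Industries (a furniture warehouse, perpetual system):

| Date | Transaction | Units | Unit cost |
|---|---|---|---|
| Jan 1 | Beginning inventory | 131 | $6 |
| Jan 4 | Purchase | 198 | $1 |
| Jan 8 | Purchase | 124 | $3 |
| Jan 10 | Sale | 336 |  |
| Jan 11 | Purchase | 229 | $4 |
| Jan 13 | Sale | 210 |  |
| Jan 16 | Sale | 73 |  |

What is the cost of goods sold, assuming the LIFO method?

Jan 10, 336 sold [LIFO — newest first]: 124 @ $3 + 198 @ $1 + 14 @ $6 = $654
Jan 13, 210 sold [LIFO — newest first]: 210 @ $4 = $840
Jan 16, 73 sold [LIFO — newest first]: 19 @ $4 + 54 @ $6 = $400
Total COGS = $654 + $840 + $400 = $1,894
Ending inventory: 63 @ $6 = $378
Check: goods available $2,272 = COGS $1,894 + ending $378

COGS = $1,894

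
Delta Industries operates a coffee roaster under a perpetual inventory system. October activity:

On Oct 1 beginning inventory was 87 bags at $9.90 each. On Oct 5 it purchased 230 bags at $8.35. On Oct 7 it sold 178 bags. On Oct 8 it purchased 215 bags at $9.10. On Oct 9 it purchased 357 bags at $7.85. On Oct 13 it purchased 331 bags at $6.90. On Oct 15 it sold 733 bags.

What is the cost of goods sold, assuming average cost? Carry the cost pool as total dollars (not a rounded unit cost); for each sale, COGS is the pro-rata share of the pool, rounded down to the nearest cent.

After Oct 1: 87 on hand, pool $861.30 (≈ $9.9000 each)
After Oct 5: 317 on hand, pool $2,781.80 (≈ $8.7754 each)
Oct 7, sell 178: 178/317 × $2,781.80 → $1,562.02
After Oct 8: 354 on hand, pool $3,176.28 (≈ $8.9725 each)
After Oct 9: 711 on hand, pool $5,978.73 (≈ $8.4089 each)
After Oct 13: 1042 on hand, pool $8,262.63 (≈ $7.9296 each)
Oct 15, sell 733: 733/1042 × $8,262.63 → $5,812.38
Total COGS = $1,562.02 + $5,812.38 = $7,374.40
Ending inventory (cost pool remaining) = $2,450.25
Check: goods available $9,824.65 = COGS $7,374.40 + ending $2,450.25

COGS = $7,374.40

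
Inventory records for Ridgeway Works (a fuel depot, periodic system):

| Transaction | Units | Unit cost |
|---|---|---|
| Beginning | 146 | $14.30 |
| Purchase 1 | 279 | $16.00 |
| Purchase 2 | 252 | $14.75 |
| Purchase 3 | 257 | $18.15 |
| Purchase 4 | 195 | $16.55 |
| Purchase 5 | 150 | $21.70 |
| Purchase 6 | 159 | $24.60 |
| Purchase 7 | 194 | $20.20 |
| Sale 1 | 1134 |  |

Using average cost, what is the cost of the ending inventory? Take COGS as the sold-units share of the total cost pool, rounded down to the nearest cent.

Ending inventory = $8,924.27

Sale 1, sell 1134: 1134/1632 × $29,245.80 → $20,321.53
Ending inventory (cost pool remaining) = $8,924.27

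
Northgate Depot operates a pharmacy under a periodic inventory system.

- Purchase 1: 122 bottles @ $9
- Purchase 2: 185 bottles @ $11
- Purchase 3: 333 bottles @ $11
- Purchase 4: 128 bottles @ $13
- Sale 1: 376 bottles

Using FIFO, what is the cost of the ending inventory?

Ending inventory = $4,568

Sale 1 (376) [FIFO — oldest first]: 122 @ $9 + 185 @ $11 + 69 @ $11 = $3,892
Ending inventory: 264 @ $11 + 128 @ $13 = $4,568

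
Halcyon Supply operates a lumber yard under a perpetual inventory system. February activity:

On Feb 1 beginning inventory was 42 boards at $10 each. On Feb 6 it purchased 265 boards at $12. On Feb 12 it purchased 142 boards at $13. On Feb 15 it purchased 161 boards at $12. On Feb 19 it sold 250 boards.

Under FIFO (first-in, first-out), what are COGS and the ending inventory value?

COGS = $2,916; ending inventory = $4,462

Feb 19, 250 sold [FIFO — oldest first]: 42 @ $10 + 208 @ $12 = $2,916
Ending inventory: 57 @ $12 + 142 @ $13 + 161 @ $12 = $4,462
Check: goods available $7,378 = COGS $2,916 + ending $4,462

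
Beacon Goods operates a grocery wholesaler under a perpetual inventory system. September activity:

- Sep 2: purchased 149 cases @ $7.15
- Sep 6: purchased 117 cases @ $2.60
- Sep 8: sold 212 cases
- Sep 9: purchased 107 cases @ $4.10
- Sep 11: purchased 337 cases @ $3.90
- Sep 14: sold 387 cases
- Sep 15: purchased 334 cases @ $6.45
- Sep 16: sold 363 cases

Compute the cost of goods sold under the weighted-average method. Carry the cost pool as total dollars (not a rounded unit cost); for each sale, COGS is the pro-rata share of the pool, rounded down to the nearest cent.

COGS = $4,796.45

After Sep 2: 149 on hand, pool $1,065.35 (≈ $7.1500 each)
After Sep 6: 266 on hand, pool $1,369.55 (≈ $5.1487 each)
Sep 8, sell 212: 212/266 × $1,369.55 → $1,091.52
After Sep 9: 161 on hand, pool $716.73 (≈ $4.4517 each)
After Sep 11: 498 on hand, pool $2,031.03 (≈ $4.0784 each)
Sep 14, sell 387: 387/498 × $2,031.03 → $1,578.33
After Sep 15: 445 on hand, pool $2,607.00 (≈ $5.8584 each)
Sep 16, sell 363: 363/445 × $2,607.00 → $2,126.60
Total COGS = $1,091.52 + $1,578.33 + $2,126.60 = $4,796.45
Ending inventory (cost pool remaining) = $480.40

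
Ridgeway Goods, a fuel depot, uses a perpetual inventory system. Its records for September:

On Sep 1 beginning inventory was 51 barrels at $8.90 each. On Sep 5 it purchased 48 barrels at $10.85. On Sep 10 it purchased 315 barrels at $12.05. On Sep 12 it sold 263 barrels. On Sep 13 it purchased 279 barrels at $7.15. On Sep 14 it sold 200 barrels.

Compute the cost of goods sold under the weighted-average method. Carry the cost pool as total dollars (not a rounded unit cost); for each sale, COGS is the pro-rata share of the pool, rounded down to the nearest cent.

COGS = $4,767.61

After Sep 1: 51 on hand, pool $453.90 (≈ $8.9000 each)
After Sep 5: 99 on hand, pool $974.70 (≈ $9.8455 each)
After Sep 10: 414 on hand, pool $4,770.45 (≈ $11.5228 each)
Sep 12, sell 263: 263/414 × $4,770.45 → $3,030.50
After Sep 13: 430 on hand, pool $3,734.80 (≈ $8.6856 each)
Sep 14, sell 200: 200/430 × $3,734.80 → $1,737.11
Total COGS = $3,030.50 + $1,737.11 = $4,767.61
Ending inventory (cost pool remaining) = $1,997.69
Check: goods available $6,765.30 = COGS $4,767.61 + ending $1,997.69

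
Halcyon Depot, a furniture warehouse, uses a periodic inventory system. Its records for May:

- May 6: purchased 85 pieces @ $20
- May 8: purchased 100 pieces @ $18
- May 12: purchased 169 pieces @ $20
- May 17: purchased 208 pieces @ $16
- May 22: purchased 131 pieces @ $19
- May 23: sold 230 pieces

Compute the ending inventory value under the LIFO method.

May 23, 230 sold [LIFO — newest first]: 131 @ $19 + 99 @ $16 = $4,073
Ending inventory: 85 @ $20 + 100 @ $18 + 169 @ $20 + 109 @ $16 = $8,624

Ending inventory = $8,624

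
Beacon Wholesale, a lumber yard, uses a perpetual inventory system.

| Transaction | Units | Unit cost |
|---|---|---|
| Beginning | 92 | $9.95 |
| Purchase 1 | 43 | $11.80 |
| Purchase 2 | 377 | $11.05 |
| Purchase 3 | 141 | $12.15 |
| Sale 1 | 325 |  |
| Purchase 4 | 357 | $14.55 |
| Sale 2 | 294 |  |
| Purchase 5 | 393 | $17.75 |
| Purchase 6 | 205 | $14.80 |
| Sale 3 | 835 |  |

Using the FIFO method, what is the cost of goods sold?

COGS = $20,226.70

Sale 1 (325) [FIFO — oldest first]: 92 @ $9.95 + 43 @ $11.80 + 190 @ $11.05 = $3,522.30
Sale 2 (294) [FIFO — oldest first]: 187 @ $11.05 + 107 @ $12.15 = $3,366.40
Sale 3 (835) [FIFO — oldest first]: 34 @ $12.15 + 357 @ $14.55 + 393 @ $17.75 + 51 @ $14.80 = $13,338.00
Total COGS = $3,522.30 + $3,366.40 + $13,338.00 = $20,226.70
Ending inventory: 154 @ $14.80 = $2,279.20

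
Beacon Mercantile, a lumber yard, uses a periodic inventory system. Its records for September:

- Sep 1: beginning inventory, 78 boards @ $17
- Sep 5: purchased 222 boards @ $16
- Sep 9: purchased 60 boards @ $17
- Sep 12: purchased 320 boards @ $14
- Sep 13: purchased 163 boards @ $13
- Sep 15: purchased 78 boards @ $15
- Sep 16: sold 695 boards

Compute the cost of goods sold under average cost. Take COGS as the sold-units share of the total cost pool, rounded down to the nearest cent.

COGS = $10,313.31

Sep 16, sell 695: 695/921 × $13,667.00 → $10,313.31
Ending inventory (cost pool remaining) = $3,353.69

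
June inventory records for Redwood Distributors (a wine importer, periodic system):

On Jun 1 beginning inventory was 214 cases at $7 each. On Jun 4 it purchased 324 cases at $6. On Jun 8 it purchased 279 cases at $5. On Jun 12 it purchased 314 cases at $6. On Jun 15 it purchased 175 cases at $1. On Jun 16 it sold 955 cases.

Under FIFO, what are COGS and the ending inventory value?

Jun 16, 955 sold [FIFO — oldest first]: 214 @ $7 + 324 @ $6 + 279 @ $5 + 138 @ $6 = $5,665
Ending inventory: 176 @ $6 + 175 @ $1 = $1,231

COGS = $5,665; ending inventory = $1,231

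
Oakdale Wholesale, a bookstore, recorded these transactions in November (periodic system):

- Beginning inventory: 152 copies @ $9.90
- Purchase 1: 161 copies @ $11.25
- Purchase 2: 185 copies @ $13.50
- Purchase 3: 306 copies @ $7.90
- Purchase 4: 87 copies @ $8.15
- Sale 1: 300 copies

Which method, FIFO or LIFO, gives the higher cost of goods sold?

FIFO

FIFO COGS: 152 @ $9.90 + 148 @ $11.25 = $3,169.80
LIFO COGS: 87 @ $8.15 + 213 @ $7.90 = $2,391.75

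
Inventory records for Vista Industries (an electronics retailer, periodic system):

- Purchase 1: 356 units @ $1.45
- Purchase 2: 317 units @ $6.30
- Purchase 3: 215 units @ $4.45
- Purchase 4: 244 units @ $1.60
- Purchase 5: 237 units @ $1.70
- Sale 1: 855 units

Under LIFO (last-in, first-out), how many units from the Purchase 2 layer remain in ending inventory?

Sale 1 (855) [LIFO — newest first]: 237 @ $1.70 + 244 @ $1.60 + 215 @ $4.45 + 159 @ $6.30 = $2,751.75
Ending inventory: 356 @ $1.45 + 158 @ $6.30 = $1,511.60

158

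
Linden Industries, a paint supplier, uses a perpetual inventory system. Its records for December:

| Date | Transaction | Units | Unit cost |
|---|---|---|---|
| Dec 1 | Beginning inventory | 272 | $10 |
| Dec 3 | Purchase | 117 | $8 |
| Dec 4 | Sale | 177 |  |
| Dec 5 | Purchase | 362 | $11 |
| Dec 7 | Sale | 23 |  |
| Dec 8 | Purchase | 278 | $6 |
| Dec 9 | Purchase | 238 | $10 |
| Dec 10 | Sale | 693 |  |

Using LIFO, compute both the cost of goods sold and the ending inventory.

COGS = $7,784; ending inventory = $3,902

Dec 4, 177 sold [LIFO — newest first]: 117 @ $8 + 60 @ $10 = $1,536
Dec 7, 23 sold [LIFO — newest first]: 23 @ $11 = $253
Dec 10, 693 sold [LIFO — newest first]: 238 @ $10 + 278 @ $6 + 177 @ $11 = $5,995
Total COGS = $1,536 + $253 + $5,995 = $7,784
Ending inventory: 212 @ $10 + 162 @ $11 = $3,902
Check: goods available $11,686 = COGS $7,784 + ending $3,902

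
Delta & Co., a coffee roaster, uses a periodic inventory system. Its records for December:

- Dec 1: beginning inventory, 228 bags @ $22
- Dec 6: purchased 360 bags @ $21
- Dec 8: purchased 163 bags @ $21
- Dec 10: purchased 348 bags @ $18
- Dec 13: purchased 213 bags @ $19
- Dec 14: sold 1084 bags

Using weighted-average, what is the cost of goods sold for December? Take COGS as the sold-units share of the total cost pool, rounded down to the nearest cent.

Dec 14, sell 1084: 1084/1312 × $26,310.00 → $21,737.83
Ending inventory (cost pool remaining) = $4,572.17
Check: goods available $26,310.00 = COGS $21,737.83 + ending $4,572.17

COGS = $21,737.83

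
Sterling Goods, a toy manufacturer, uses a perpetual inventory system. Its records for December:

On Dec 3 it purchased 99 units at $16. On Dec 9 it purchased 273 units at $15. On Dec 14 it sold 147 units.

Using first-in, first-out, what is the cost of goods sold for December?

Dec 14, 147 sold [FIFO — oldest first]: 99 @ $16 + 48 @ $15 = $2,304
Ending inventory: 225 @ $15 = $3,375
Check: goods available $5,679 = COGS $2,304 + ending $3,375

COGS = $2,304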